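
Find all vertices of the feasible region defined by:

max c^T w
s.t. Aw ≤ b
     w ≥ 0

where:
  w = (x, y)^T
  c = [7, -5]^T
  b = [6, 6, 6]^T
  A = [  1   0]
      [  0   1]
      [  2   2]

(0, 0), (3, 0), (0, 3)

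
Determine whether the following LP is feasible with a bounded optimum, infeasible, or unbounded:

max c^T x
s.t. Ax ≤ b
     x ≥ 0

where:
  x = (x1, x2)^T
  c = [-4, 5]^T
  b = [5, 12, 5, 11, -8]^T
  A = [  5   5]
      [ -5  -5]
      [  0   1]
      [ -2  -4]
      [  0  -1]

Infeasible (no feasible solution exists)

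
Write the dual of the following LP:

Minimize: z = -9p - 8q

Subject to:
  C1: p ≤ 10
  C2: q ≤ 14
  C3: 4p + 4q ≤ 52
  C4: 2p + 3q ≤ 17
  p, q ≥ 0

Primal min cᵀx s.t. Ax ≤ b, x ≥ 0  →  Dual max −bᵀy s.t. Aᵀy ≥ −c, y ≥ 0.

Maximize: z = -10y1 - 14y2 - 52y3 - 17y4

Subject to:
  y1 + 4y3 + 2y4 ≥ 9
  y2 + 4y3 + 3y4 ≥ 8
  y1, y2, y3, y4 ≥ 0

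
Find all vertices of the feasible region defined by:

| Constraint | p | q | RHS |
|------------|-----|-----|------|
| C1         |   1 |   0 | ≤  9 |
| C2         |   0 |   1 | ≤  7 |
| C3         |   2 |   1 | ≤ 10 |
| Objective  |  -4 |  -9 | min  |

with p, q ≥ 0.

(0, 0), (5, 0), (1.5, 7), (0, 7)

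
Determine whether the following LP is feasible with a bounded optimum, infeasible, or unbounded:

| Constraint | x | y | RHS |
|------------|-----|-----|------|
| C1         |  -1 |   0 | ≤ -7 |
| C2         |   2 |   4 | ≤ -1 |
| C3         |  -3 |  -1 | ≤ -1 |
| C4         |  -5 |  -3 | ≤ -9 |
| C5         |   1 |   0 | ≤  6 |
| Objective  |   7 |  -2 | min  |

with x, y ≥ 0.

Infeasible (no feasible solution exists)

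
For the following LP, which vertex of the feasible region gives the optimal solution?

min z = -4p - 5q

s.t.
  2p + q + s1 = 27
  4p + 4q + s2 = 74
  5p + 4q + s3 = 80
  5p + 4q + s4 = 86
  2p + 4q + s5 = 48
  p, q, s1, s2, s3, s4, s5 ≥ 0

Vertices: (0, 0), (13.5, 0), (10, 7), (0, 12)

Evaluate the objective at each vertex of the feasible region:
  z(0, 0) = 0
  z(13.5, 0) = -54
  z(10, 7) = -75  ←
  z(0, 12) = -60
The minimum is at p = 10, q = 7.

(10, 7)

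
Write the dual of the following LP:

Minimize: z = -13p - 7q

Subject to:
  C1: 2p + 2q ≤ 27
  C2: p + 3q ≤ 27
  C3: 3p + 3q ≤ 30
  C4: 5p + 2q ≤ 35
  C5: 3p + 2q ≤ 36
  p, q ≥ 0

Primal min cᵀx s.t. Ax ≤ b, x ≥ 0  →  Dual max −bᵀy s.t. Aᵀy ≥ −c, y ≥ 0.

Maximize: z = -27y1 - 27y2 - 30y3 - 35y4 - 36y5

Subject to:
  2y1 + y2 + 3y3 + 5y4 + 3y5 ≥ 13
  2y1 + 3y2 + 3y3 + 2y4 + 2y5 ≥ 7
  y1, y2, y3, y4, y5 ≥ 0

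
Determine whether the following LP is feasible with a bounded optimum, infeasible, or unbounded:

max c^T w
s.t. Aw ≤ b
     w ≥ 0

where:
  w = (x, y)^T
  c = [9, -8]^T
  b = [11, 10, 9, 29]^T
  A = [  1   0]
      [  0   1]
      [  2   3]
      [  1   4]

Feasible with a bounded optimal solution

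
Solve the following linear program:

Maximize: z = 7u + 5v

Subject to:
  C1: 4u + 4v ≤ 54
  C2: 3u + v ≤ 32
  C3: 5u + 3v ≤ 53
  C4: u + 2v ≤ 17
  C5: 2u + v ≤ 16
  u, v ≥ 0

Evaluate the objective at each vertex of the feasible region:
  z(0, 0) = 0
  z(8, 0) = 56
  z(5, 6) = 65  ←
  z(0, 8.5) = 42.5
The maximum is at u = 5, v = 6.

u = 5, v = 6, z = 65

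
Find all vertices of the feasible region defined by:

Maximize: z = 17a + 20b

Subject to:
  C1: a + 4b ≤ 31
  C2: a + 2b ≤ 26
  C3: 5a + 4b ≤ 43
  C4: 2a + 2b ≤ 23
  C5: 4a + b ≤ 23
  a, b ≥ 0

(0, 0), (5.75, 0), (4.455, 5.182), (3, 7), (0, 7.75)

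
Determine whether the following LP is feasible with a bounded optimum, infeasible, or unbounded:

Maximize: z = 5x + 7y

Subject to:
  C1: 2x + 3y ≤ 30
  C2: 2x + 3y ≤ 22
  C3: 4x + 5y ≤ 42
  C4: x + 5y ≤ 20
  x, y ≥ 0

Feasible with a bounded optimal solution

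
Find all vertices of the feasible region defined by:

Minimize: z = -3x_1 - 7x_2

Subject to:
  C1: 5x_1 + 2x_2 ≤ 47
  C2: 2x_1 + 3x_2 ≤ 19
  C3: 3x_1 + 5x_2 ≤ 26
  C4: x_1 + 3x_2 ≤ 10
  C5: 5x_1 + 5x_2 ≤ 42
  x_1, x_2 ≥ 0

(0, 0), (8.4, 0), (8, 0.4), (7, 1), (0, 3.333)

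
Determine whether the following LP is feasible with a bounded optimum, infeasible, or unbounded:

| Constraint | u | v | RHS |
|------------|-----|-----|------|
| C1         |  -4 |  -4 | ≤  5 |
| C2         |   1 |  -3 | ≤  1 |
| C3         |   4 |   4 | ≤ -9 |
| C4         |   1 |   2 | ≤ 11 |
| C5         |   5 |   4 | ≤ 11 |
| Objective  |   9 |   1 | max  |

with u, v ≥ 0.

Infeasible (no feasible solution exists)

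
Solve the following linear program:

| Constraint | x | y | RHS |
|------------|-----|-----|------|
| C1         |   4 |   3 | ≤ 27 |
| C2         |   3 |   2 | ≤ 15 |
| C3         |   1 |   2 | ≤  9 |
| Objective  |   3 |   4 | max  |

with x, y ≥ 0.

Evaluate the objective at each vertex of the feasible region:
  z(0, 0) = 0
  z(5, 0) = 15
  z(3, 3) = 21  ←
  z(0, 4.5) = 18
The maximum is at x = 3, y = 3.

x = 3, y = 3, z = 21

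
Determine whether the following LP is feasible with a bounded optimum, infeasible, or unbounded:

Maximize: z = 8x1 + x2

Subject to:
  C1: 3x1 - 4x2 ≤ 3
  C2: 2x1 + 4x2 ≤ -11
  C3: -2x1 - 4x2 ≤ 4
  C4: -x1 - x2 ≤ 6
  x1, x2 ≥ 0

Infeasible (no feasible solution exists)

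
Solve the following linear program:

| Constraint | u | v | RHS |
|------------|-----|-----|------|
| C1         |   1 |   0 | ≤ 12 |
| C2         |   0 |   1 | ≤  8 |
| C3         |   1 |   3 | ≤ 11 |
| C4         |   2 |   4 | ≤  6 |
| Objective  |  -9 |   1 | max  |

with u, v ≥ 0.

Evaluate the objective at each vertex of the feasible region:
  z(0, 0) = 0
  z(3, 0) = -27
  z(0, 1.5) = 1.5  ←
The maximum is at u = 0, v = 1.5.

u = 0, v = 1.5, z = 1.5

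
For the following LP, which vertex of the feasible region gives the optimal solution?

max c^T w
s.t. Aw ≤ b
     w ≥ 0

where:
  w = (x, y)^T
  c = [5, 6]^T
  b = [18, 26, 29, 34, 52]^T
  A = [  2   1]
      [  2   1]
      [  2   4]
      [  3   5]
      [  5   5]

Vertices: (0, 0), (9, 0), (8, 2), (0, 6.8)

Evaluate the objective at each vertex of the feasible region:
  z(0, 0) = 0
  z(9, 0) = 45
  z(8, 2) = 52  ←
  z(0, 6.8) = 40.8
The maximum is at x = 8, y = 2.

(8, 2)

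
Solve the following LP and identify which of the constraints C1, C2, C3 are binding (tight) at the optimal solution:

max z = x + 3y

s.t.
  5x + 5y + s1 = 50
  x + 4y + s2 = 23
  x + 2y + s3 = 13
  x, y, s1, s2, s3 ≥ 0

At x = 3, y = 5, compute slack b - a·x for each constraint:
  C1: 50 − 40 = 10  (slack)
  C2: 23 − 23 = 0  (binding)
  C3: 13 − 13 = 0  (binding)

Optimal: x = 3, y = 5
Binding: C2, C3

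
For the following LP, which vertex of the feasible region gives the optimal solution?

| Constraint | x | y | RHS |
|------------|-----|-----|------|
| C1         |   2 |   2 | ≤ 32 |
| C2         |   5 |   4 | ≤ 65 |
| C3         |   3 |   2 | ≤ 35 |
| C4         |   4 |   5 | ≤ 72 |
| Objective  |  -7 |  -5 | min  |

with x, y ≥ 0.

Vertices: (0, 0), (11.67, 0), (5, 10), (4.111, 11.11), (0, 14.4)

Evaluate the objective at each vertex of the feasible region:
  z(0, 0) = 0
  z(11.67, 0) = -81.67
  z(5, 10) = -85  ←
  z(4.111, 11.11) = -84.33
  z(0, 14.4) = -72
The minimum is at x = 5, y = 10.

(5, 10)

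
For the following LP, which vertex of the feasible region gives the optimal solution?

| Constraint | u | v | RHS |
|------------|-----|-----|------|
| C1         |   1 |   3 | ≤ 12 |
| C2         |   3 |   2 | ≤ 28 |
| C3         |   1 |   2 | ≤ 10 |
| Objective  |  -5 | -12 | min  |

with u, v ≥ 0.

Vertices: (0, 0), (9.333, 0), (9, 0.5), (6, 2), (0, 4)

Evaluate the objective at each vertex of the feasible region:
  z(0, 0) = 0
  z(9.333, 0) = -46.67
  z(9, 0.5) = -51
  z(6, 2) = -54  ←
  z(0, 4) = -48
The minimum is at u = 6, v = 2.

(6, 2)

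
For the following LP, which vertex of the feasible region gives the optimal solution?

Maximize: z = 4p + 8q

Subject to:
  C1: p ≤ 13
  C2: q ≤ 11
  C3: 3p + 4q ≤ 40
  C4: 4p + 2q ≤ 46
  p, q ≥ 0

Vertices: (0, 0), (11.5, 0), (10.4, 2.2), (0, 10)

Evaluate the objective at each vertex of the feasible region:
  z(0, 0) = 0
  z(11.5, 0) = 46
  z(10.4, 2.2) = 59.2
  z(0, 10) = 80  ←
The maximum is at p = 0, q = 10.

(0, 10)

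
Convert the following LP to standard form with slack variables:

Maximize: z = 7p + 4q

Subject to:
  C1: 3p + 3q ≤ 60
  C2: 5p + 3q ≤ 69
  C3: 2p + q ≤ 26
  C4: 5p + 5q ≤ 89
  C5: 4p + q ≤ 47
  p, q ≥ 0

max z = 7p + 4q

s.t.
  3p + 3q + s1 = 60
  5p + 3q + s2 = 69
  2p + q + s3 = 26
  5p + 5q + s4 = 89
  4p + q + s5 = 47
  p, q, s1, s2, s3, s4, s5 ≥ 0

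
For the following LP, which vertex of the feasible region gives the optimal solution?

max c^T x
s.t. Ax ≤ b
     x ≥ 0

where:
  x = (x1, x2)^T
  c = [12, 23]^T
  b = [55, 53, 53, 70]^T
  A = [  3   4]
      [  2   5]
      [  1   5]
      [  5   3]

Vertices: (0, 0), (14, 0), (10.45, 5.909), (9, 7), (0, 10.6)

Evaluate the objective at each vertex of the feasible region:
  z(0, 0) = 0
  z(14, 0) = 168
  z(10.45, 5.909) = 261.4
  z(9, 7) = 269  ←
  z(0, 10.6) = 243.8
The maximum is at x1 = 9, x2 = 7.

(9, 7)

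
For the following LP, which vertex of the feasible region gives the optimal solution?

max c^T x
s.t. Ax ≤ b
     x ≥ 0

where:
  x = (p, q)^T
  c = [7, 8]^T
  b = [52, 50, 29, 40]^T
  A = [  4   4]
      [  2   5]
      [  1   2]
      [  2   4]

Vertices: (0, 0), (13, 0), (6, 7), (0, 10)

Evaluate the objective at each vertex of the feasible region:
  z(0, 0) = 0
  z(13, 0) = 91
  z(6, 7) = 98  ←
  z(0, 10) = 80
The maximum is at p = 6, q = 7.

(6, 7)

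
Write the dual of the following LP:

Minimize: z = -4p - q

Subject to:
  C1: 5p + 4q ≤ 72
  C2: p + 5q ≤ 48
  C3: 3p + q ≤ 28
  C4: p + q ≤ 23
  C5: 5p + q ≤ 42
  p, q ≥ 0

Primal min cᵀx s.t. Ax ≤ b, x ≥ 0  →  Dual max −bᵀy s.t. Aᵀy ≥ −c, y ≥ 0.

Maximize: z = -72y1 - 48y2 - 28y3 - 23y4 - 42y5

Subject to:
  5y1 + y2 + 3y3 + y4 + 5y5 ≥ 4
  4y1 + 5y2 + y3 + y4 + y5 ≥ 1
  y1, y2, y3, y4, y5 ≥ 0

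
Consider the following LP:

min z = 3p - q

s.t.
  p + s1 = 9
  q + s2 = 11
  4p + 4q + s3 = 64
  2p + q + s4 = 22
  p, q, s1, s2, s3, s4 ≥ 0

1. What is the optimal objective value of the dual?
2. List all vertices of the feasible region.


1. -11
2. (0, 0), (9, 0), (9, 4), (6, 10), (5, 11), (0, 11)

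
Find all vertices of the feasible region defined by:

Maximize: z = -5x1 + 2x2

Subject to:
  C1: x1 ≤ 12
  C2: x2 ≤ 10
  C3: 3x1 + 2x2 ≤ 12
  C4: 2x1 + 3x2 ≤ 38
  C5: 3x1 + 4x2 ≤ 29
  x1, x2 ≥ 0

(0, 0), (4, 0), (0, 6)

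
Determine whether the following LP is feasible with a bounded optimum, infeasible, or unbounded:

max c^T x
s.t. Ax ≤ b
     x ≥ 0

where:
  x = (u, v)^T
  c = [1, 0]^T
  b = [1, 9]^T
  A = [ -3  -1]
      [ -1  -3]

Unbounded (objective can increase without bound)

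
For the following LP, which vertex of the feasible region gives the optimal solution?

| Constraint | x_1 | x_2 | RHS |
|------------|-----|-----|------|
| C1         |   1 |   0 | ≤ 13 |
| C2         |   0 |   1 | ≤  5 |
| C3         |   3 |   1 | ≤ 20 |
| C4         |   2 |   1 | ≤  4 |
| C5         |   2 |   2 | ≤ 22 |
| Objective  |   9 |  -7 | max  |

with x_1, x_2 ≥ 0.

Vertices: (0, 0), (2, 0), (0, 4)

Evaluate the objective at each vertex of the feasible region:
  z(0, 0) = 0
  z(2, 0) = 18  ←
  z(0, 4) = -28
The maximum is at x_1 = 2, x_2 = 0.

(2, 0)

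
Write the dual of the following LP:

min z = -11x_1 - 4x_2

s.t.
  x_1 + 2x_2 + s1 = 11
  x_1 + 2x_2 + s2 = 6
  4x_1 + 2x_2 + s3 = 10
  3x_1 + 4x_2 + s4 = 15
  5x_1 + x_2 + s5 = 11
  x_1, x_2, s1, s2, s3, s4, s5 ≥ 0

Primal min cᵀx s.t. Ax ≤ b, x ≥ 0  →  Dual max −bᵀy s.t. Aᵀy ≥ −c, y ≥ 0.

Maximize: z = -11y1 - 6y2 - 10y3 - 15y4 - 11y5

Subject to:
  y1 + y2 + 4y3 + 3y4 + 5y5 ≥ 11
  2y1 + 2y2 + 2y3 + 4y4 + y5 ≥ 4
  y1, y2, y3, y4, y5 ≥ 0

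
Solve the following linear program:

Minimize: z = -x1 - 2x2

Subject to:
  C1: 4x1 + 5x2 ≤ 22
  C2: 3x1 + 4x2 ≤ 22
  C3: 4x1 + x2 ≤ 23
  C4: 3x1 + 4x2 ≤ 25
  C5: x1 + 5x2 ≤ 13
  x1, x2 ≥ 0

Evaluate the objective at each vertex of the feasible region:
  z(0, 0) = 0
  z(5.5, 0) = -5.5
  z(3, 2) = -7  ←
  z(0, 2.6) = -5.2
The minimum is at x1 = 3, x2 = 2.

x1 = 3, x2 = 2, z = -7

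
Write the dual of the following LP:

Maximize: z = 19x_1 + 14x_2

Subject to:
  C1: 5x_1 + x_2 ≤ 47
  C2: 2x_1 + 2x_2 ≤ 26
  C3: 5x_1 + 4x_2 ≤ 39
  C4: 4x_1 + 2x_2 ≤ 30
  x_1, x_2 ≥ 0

Primal max cᵀx s.t. Ax ≤ b, x ≥ 0  →  Dual min bᵀy s.t. Aᵀy ≥ c, y ≥ 0.

Minimize: z = 47y1 + 26y2 + 39y3 + 30y4

Subject to:
  5y1 + 2y2 + 5y3 + 4y4 ≥ 19
  y1 + 2y2 + 4y3 + 2y4 ≥ 14
  y1, y2, y3, y4 ≥ 0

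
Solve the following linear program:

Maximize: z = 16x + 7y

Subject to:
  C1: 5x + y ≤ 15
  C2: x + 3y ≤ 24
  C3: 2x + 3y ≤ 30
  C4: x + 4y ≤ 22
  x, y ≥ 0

Evaluate the objective at each vertex of the feasible region:
  z(0, 0) = 0
  z(3, 0) = 48
  z(2, 5) = 67  ←
  z(0, 5.5) = 38.5
The maximum is at x = 2, y = 5.

x = 2, y = 5, z = 67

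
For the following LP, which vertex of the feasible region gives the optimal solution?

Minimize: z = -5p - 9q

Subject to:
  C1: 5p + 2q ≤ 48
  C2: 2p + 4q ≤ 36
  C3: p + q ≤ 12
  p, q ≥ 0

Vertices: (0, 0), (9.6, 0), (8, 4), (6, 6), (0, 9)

Evaluate the objective at each vertex of the feasible region:
  z(0, 0) = 0
  z(9.6, 0) = -48
  z(8, 4) = -76
  z(6, 6) = -84  ←
  z(0, 9) = -81
The minimum is at p = 6, q = 6.

(6, 6)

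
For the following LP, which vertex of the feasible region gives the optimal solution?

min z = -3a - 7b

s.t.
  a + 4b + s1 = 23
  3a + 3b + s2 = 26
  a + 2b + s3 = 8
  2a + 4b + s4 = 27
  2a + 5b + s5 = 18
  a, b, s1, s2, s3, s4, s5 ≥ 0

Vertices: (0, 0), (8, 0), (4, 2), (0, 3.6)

Evaluate the objective at each vertex of the feasible region:
  z(0, 0) = 0
  z(8, 0) = -24
  z(4, 2) = -26  ←
  z(0, 3.6) = -25.2
The minimum is at a = 4, b = 2.

(4, 2)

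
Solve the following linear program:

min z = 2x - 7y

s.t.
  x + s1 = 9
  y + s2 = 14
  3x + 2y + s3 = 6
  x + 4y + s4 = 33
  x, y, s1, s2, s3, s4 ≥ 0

Evaluate the objective at each vertex of the feasible region:
  z(0, 0) = 0
  z(2, 0) = 4
  z(0, 3) = -21  ←
The minimum is at x = 0, y = 3.

x = 0, y = 3, z = -21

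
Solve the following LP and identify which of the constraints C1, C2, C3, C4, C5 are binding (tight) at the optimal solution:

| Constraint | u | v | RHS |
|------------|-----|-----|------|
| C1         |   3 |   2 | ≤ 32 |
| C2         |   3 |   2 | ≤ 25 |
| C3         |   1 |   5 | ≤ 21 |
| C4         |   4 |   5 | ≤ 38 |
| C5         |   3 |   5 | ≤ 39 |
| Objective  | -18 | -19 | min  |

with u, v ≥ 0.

At u = 7, v = 2, compute slack b - a·x for each constraint:
  C1: 32 − 25 = 7  (slack)
  C2: 25 − 25 = 0  (binding)
  C3: 21 − 17 = 4  (slack)
  C4: 38 − 38 = 0  (binding)
  C5: 39 − 31 = 8  (slack)

Optimal: u = 7, v = 2
Binding: C2, C4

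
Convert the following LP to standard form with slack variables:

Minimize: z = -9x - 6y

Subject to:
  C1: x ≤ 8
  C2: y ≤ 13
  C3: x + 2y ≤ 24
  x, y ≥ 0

min z = -9x - 6y

s.t.
  x + s1 = 8
  y + s2 = 13
  x + 2y + s3 = 24
  x, y, s1, s2, s3 ≥ 0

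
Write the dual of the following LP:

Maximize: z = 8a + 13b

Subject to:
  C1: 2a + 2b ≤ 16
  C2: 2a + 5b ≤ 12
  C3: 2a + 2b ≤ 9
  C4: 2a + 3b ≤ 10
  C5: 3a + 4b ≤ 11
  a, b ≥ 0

Primal max cᵀx s.t. Ax ≤ b, x ≥ 0  →  Dual min bᵀy s.t. Aᵀy ≥ c, y ≥ 0.

Minimize: z = 16y1 + 12y2 + 9y3 + 10y4 + 11y5

Subject to:
  2y1 + 2y2 + 2y3 + 2y4 + 3y5 ≥ 8
  2y1 + 5y2 + 2y3 + 3y4 + 4y5 ≥ 13
  y1, y2, y3, y4, y5 ≥ 0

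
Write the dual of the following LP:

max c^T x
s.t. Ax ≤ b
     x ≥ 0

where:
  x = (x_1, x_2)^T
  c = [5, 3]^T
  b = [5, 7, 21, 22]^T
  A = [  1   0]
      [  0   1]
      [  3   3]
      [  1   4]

Primal max cᵀx s.t. Ax ≤ b, x ≥ 0  →  Dual min bᵀy s.t. Aᵀy ≥ c, y ≥ 0.

Minimize: z = 5y1 + 7y2 + 21y3 + 22y4

Subject to:
  y1 + 3y3 + y4 ≥ 5
  y2 + 3y3 + 4y4 ≥ 3
  y1, y2, y3, y4 ≥ 0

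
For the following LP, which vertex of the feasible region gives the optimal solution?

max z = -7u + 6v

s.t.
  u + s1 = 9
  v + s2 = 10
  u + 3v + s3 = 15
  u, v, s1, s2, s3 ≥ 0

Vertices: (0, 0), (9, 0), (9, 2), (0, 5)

Evaluate the objective at each vertex of the feasible region:
  z(0, 0) = 0
  z(9, 0) = -63
  z(9, 2) = -51
  z(0, 5) = 30  ←
The maximum is at u = 0, v = 5.

(0, 5)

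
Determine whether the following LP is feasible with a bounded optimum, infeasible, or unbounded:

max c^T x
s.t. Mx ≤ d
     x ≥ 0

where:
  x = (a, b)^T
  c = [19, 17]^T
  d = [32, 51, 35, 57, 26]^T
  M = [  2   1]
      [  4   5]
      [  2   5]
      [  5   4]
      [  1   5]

Feasible with a bounded optimal solution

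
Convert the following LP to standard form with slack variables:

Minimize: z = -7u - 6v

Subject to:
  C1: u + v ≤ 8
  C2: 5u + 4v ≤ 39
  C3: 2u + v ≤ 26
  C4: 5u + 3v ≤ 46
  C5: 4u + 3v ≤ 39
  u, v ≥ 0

min z = -7u - 6v

s.t.
  u + v + s1 = 8
  5u + 4v + s2 = 39
  2u + v + s3 = 26
  5u + 3v + s4 = 46
  4u + 3v + s5 = 39
  u, v, s1, s2, s3, s4, s5 ≥ 0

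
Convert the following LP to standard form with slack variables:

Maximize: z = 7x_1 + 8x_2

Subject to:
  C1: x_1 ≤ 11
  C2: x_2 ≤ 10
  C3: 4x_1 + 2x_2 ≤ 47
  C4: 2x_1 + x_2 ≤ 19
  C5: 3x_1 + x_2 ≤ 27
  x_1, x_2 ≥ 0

max z = 7x_1 + 8x_2

s.t.
  x_1 + s1 = 11
  x_2 + s2 = 10
  4x_1 + 2x_2 + s3 = 47
  2x_1 + x_2 + s4 = 19
  3x_1 + x_2 + s5 = 27
  x_1, x_2, s1, s2, s3, s4, s5 ≥ 0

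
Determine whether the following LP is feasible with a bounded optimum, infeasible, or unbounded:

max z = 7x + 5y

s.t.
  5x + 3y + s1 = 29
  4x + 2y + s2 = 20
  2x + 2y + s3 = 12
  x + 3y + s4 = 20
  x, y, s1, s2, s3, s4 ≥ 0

Feasible with a bounded optimal solution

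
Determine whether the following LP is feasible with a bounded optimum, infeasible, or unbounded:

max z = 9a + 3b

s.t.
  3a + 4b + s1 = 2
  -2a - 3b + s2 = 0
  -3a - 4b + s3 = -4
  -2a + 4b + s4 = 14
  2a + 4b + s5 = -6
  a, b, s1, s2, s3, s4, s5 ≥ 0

Infeasible (no feasible solution exists)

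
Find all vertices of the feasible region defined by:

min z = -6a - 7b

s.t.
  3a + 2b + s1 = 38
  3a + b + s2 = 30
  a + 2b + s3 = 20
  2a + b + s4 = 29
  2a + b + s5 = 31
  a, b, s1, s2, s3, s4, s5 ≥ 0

(0, 0), (10, 0), (8, 6), (0, 10)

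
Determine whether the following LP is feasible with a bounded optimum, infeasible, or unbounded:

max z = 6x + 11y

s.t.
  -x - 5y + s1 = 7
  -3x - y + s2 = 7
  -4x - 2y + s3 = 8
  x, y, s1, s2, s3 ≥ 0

Unbounded (objective can increase without bound)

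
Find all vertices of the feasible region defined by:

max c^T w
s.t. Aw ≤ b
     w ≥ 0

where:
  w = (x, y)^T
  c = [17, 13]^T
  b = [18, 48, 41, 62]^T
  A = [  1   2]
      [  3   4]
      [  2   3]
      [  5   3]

(0, 0), (12.4, 0), (10, 4), (0, 9)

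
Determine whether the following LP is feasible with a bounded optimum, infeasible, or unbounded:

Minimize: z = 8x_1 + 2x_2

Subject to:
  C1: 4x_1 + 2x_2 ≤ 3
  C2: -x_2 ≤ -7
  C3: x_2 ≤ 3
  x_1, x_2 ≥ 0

Infeasible (no feasible solution exists)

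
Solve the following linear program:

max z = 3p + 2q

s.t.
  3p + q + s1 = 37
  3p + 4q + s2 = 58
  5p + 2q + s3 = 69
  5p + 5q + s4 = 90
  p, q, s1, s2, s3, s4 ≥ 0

Evaluate the objective at each vertex of the feasible region:
  z(0, 0) = 0
  z(12.33, 0) = 37
  z(10, 7) = 44  ←
  z(0, 14.5) = 29
The maximum is at p = 10, q = 7.

p = 10, q = 7, z = 44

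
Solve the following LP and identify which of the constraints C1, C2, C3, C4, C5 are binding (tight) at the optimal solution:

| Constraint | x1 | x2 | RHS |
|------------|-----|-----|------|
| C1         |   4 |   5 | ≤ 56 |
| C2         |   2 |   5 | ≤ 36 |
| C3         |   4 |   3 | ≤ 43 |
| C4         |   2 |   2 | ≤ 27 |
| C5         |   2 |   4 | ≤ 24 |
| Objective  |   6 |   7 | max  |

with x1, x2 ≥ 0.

At x1 = 10, x2 = 1, compute slack b - a·x for each constraint:
  C1: 56 − 45 = 11  (slack)
  C2: 36 − 25 = 11  (slack)
  C3: 43 − 43 = 0  (binding)
  C4: 27 − 22 = 5  (slack)
  C5: 24 − 24 = 0  (binding)

Optimal: x1 = 10, x2 = 1
Binding: C3, C5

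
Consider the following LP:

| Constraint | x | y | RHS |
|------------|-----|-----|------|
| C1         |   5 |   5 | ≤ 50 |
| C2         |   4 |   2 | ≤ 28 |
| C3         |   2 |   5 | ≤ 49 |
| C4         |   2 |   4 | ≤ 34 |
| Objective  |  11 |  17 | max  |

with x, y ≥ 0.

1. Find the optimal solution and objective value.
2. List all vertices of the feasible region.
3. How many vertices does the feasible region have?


1. x = 3, y = 7, z = 152
2. (0, 0), (7, 0), (4, 6), (3, 7), (0, 8.5)
3. 5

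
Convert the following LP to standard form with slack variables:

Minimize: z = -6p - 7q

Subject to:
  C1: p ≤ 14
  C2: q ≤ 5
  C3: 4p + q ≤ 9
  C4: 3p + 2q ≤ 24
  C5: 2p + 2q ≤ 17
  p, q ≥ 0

min z = -6p - 7q

s.t.
  p + s1 = 14
  q + s2 = 5
  4p + q + s3 = 9
  3p + 2q + s4 = 24
  2p + 2q + s5 = 17
  p, q, s1, s2, s3, s4, s5 ≥ 0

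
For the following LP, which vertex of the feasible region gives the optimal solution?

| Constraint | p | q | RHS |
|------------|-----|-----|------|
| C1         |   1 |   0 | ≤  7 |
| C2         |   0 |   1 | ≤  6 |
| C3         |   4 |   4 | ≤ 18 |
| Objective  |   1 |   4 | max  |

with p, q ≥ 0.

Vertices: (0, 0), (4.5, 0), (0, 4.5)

Evaluate the objective at each vertex of the feasible region:
  z(0, 0) = 0
  z(4.5, 0) = 4.5
  z(0, 4.5) = 18  ←
The maximum is at p = 0, q = 4.5.

(0, 4.5)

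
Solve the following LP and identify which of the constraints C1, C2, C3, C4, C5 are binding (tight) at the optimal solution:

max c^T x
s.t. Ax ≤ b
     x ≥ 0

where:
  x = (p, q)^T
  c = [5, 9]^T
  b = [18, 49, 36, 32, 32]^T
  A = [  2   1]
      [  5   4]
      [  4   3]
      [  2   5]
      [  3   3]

At p = 6, q = 4, compute slack b - a·x for each constraint:
  C1: 18 − 16 = 2  (slack)
  C2: 49 − 46 = 3  (slack)
  C3: 36 − 36 = 0  (binding)
  C4: 32 − 32 = 0  (binding)
  C5: 32 − 30 = 2  (slack)

Optimal: p = 6, q = 4
Binding: C3, C4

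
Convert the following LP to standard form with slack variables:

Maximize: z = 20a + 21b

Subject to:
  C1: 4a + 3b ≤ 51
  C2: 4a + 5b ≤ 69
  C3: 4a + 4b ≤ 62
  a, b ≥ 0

max z = 20a + 21b

s.t.
  4a + 3b + s1 = 51
  4a + 5b + s2 = 69
  4a + 4b + s3 = 62
  a, b, s1, s2, s3 ≥ 0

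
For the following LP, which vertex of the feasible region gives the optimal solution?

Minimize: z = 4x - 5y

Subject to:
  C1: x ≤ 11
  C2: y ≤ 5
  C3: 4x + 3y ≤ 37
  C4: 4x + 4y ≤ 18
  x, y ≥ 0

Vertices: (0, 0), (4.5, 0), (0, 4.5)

Evaluate the objective at each vertex of the feasible region:
  z(0, 0) = 0
  z(4.5, 0) = 18
  z(0, 4.5) = -22.5  ←
The minimum is at x = 0, y = 4.5.

(0, 4.5)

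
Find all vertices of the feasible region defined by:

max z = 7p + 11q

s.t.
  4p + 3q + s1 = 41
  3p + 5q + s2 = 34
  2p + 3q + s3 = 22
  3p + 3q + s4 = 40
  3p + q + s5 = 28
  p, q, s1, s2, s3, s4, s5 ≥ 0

(0, 0), (9.333, 0), (8.857, 1.429), (8, 2), (0, 6.8)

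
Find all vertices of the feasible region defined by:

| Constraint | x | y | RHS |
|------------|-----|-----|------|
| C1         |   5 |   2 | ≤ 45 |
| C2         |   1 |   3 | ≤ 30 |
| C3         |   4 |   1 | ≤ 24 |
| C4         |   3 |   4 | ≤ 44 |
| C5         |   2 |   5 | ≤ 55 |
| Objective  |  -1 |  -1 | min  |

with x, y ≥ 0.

(0, 0), (6, 0), (4, 8), (2.4, 9.2), (0, 10)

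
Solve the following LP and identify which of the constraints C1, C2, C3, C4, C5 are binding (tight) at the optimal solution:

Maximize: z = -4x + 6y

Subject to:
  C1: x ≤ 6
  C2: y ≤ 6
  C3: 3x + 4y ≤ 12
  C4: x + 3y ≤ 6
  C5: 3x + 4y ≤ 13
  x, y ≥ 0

At x = 0, y = 2, compute slack b - a·x for each constraint:
  C1: 6 − 0 = 6  (slack)
  C2: 6 − 2 = 4  (slack)
  C3: 12 − 8 = 4  (slack)
  C4: 6 − 6 = 0  (binding)
  C5: 13 − 8 = 5  (slack)

Optimal: x = 0, y = 2
Binding: C4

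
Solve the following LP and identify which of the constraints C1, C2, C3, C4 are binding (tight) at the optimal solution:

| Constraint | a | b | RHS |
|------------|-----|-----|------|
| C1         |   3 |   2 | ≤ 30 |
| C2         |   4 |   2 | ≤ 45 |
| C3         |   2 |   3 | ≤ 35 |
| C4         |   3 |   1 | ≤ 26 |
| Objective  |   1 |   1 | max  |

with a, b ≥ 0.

At a = 4, b = 9, compute slack b - a·x for each constraint:
  C1: 30 − 30 = 0  (binding)
  C2: 45 − 34 = 11  (slack)
  C3: 35 − 35 = 0  (binding)
  C4: 26 − 21 = 5  (slack)

Optimal: a = 4, b = 9
Binding: C1, C3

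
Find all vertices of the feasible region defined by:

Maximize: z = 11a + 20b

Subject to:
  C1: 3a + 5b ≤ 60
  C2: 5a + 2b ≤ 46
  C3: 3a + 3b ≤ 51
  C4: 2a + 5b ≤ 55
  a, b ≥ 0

(0, 0), (9.2, 0), (5.789, 8.526), (5, 9), (0, 11)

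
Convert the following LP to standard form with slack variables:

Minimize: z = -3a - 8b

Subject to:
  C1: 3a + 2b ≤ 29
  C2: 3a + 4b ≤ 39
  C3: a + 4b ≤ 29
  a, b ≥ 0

min z = -3a - 8b

s.t.
  3a + 2b + s1 = 29
  3a + 4b + s2 = 39
  a + 4b + s3 = 29
  a, b, s1, s2, s3 ≥ 0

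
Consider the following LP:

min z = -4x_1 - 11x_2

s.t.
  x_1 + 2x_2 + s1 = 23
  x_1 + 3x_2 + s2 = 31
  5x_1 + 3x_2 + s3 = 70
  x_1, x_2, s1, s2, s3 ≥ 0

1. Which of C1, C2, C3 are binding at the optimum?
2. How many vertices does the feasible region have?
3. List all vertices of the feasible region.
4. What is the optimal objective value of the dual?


1. C1, C2
2. 5
3. (0, 0), (14, 0), (10.14, 6.429), (7, 8), (0, 10.33)
4. -116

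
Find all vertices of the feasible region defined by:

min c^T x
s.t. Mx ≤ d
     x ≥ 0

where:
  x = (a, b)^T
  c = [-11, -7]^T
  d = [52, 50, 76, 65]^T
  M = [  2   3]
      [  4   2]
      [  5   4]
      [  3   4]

(0, 0), (12.5, 0), (8, 9), (5.5, 12.12), (0, 16.25)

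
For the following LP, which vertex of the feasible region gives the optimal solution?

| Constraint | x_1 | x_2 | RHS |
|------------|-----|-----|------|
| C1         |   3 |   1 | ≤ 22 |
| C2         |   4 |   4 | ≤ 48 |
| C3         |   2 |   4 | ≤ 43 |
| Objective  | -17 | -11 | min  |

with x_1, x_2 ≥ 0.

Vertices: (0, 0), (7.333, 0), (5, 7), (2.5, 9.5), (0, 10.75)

Evaluate the objective at each vertex of the feasible region:
  z(0, 0) = 0
  z(7.333, 0) = -124.7
  z(5, 7) = -162  ←
  z(2.5, 9.5) = -147
  z(0, 10.75) = -118.2
The minimum is at x_1 = 5, x_2 = 7.

(5, 7)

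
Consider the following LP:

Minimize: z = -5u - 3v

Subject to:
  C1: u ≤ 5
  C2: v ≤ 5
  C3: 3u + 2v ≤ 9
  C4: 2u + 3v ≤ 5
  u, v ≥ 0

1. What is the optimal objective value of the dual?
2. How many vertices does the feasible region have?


1. -12.5
2. 3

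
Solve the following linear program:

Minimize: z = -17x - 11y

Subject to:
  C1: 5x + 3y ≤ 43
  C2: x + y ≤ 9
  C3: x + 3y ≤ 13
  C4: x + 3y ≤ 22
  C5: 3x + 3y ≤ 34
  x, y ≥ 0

Evaluate the objective at each vertex of the feasible region:
  z(0, 0) = 0
  z(8.6, 0) = -146.2
  z(8, 1) = -147  ←
  z(7, 2) = -141
  z(0, 4.333) = -47.67
The minimum is at x = 8, y = 1.

x = 8, y = 1, z = -147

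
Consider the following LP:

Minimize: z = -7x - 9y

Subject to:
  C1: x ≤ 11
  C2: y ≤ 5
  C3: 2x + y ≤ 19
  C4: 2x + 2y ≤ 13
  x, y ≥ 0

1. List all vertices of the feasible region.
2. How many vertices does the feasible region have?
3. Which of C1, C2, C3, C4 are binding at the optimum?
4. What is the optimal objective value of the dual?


1. (0, 0), (6.5, 0), (1.5, 5), (0, 5)
2. 4
3. C2, C4
4. -55.5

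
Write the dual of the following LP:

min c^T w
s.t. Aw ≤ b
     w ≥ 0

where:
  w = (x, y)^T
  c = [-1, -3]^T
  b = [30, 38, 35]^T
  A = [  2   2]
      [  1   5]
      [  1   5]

Primal min cᵀx s.t. Ax ≤ b, x ≥ 0  →  Dual max −bᵀy s.t. Aᵀy ≥ −c, y ≥ 0.

Maximize: z = -30y1 - 38y2 - 35y3

Subject to:
  2y1 + y2 + y3 ≥ 1
  2y1 + 5y2 + 5y3 ≥ 3
  y1, y2, y3 ≥ 0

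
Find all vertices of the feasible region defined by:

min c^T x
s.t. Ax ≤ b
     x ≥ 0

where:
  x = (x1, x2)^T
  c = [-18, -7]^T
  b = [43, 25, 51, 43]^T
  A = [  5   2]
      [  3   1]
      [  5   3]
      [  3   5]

(0, 0), (8.333, 0), (7, 4), (6.789, 4.526), (0, 8.6)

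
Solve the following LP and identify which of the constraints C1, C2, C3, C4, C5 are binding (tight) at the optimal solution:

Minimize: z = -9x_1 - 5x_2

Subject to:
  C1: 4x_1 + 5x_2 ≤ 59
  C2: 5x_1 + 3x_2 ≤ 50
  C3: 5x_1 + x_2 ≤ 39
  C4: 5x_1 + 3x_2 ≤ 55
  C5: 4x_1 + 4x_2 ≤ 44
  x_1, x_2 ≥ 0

At x_1 = 7, x_2 = 4, compute slack b - a·x for each constraint:
  C1: 59 − 48 = 11  (slack)
  C2: 50 − 47 = 3  (slack)
  C3: 39 − 39 = 0  (binding)
  C4: 55 − 47 = 8  (slack)
  C5: 44 − 44 = 0  (binding)

Optimal: x_1 = 7, x_2 = 4
Binding: C3, C5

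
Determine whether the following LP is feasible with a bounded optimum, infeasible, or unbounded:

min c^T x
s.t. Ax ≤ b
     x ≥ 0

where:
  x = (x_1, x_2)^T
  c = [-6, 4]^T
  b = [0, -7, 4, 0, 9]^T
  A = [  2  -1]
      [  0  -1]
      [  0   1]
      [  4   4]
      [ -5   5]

Infeasible (no feasible solution exists)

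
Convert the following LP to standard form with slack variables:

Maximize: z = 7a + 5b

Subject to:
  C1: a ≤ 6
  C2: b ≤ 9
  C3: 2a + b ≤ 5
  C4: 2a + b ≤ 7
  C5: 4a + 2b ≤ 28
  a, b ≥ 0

max z = 7a + 5b

s.t.
  a + s1 = 6
  b + s2 = 9
  2a + b + s3 = 5
  2a + b + s4 = 7
  4a + 2b + s5 = 28
  a, b, s1, s2, s3, s4, s5 ≥ 0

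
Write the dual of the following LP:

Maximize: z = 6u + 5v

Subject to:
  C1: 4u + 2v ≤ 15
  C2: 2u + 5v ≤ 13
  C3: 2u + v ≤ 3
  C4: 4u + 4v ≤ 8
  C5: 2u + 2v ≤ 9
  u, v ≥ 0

Primal max cᵀx s.t. Ax ≤ b, x ≥ 0  →  Dual min bᵀy s.t. Aᵀy ≥ c, y ≥ 0.

Minimize: z = 15y1 + 13y2 + 3y3 + 8y4 + 9y5

Subject to:
  4y1 + 2y2 + 2y3 + 4y4 + 2y5 ≥ 6
  2y1 + 5y2 + y3 + 4y4 + 2y5 ≥ 5
  y1, y2, y3, y4, y5 ≥ 0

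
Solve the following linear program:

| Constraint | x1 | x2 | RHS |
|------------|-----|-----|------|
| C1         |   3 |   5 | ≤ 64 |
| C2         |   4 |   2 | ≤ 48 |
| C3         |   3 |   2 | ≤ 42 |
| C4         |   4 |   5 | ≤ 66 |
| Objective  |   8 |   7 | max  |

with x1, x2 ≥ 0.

Evaluate the objective at each vertex of the feasible region:
  z(0, 0) = 0
  z(12, 0) = 96
  z(9, 6) = 114  ←
  z(2, 11.6) = 97.2
  z(0, 12.8) = 89.6
The maximum is at x1 = 9, x2 = 6.

x1 = 9, x2 = 6, z = 114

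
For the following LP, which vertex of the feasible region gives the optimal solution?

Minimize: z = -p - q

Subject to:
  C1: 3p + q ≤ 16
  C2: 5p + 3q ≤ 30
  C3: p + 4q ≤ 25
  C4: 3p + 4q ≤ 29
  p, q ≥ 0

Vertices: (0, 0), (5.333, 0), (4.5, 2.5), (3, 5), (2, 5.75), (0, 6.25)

Evaluate the objective at each vertex of the feasible region:
  z(0, 0) = 0
  z(5.333, 0) = -5.333
  z(4.5, 2.5) = -7
  z(3, 5) = -8  ←
  z(2, 5.75) = -7.75
  z(0, 6.25) = -6.25
The minimum is at p = 3, q = 5.

(3, 5)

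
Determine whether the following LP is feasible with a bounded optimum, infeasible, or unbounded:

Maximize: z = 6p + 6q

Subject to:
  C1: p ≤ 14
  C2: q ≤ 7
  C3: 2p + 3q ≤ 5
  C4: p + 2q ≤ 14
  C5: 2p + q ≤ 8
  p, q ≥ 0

Feasible with a bounded optimal solution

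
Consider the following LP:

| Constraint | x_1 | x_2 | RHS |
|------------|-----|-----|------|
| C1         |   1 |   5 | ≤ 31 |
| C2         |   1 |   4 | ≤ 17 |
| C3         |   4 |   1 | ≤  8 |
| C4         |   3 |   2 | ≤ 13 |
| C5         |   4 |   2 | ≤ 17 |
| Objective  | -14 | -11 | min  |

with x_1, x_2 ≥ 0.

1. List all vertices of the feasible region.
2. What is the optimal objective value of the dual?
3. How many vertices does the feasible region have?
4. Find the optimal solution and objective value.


1. (0, 0), (2, 0), (1, 4), (0, 4.25)
2. -58
3. 4
4. x_1 = 1, x_2 = 4, z = -58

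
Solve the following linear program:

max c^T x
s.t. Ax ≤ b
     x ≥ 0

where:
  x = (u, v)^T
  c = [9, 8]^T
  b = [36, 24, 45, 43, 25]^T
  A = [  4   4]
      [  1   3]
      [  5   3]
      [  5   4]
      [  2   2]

Evaluate the objective at each vertex of the feasible region:
  z(0, 0) = 0
  z(8.6, 0) = 77.4
  z(7, 2) = 79  ←
  z(1.5, 7.5) = 73.5
  z(0, 8) = 64
The maximum is at u = 7, v = 2.

u = 7, v = 2, z = 79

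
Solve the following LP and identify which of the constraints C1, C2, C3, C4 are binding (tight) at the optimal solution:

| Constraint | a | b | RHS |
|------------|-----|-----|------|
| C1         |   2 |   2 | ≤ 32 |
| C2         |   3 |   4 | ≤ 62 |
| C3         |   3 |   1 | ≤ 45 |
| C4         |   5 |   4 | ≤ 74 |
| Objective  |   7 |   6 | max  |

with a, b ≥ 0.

At a = 10, b = 6, compute slack b - a·x for each constraint:
  C1: 32 − 32 = 0  (binding)
  C2: 62 − 54 = 8  (slack)
  C3: 45 − 36 = 9  (slack)
  C4: 74 − 74 = 0  (binding)

Optimal: a = 10, b = 6
Binding: C1, C4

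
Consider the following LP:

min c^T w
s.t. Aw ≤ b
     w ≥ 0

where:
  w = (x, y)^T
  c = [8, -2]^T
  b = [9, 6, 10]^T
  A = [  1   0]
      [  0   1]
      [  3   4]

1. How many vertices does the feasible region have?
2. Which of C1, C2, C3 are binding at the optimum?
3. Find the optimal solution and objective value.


1. 3
2. C3
3. x = 0, y = 2.5, z = -5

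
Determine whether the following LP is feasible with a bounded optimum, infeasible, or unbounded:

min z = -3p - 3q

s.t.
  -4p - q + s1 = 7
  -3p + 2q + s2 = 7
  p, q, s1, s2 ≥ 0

Unbounded (objective can decrease without bound)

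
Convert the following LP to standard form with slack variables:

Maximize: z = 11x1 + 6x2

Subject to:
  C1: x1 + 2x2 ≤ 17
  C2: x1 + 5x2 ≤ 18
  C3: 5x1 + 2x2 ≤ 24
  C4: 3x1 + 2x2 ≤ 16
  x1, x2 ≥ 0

max z = 11x1 + 6x2

s.t.
  x1 + 2x2 + s1 = 17
  x1 + 5x2 + s2 = 18
  5x1 + 2x2 + s3 = 24
  3x1 + 2x2 + s4 = 16
  x1, x2, s1, s2, s3, s4 ≥ 0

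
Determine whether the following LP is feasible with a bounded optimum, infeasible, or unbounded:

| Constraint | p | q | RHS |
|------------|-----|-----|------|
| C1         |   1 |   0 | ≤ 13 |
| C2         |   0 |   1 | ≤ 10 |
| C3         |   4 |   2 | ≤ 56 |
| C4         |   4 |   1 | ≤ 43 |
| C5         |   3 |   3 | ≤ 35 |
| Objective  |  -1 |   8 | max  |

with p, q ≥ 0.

Feasible with a bounded optimal solution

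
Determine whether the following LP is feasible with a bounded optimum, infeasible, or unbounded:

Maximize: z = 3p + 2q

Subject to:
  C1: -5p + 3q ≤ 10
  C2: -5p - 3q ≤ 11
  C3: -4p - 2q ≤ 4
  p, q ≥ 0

Unbounded (objective can increase without bound)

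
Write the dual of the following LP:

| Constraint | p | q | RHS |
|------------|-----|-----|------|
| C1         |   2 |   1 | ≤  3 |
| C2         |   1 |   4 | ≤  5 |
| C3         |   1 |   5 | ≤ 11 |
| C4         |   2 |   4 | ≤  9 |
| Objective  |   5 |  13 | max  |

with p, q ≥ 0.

Primal max cᵀx s.t. Ax ≤ b, x ≥ 0  →  Dual min bᵀy s.t. Aᵀy ≥ c, y ≥ 0.

Minimize: z = 3y1 + 5y2 + 11y3 + 9y4

Subject to:
  2y1 + y2 + y3 + 2y4 ≥ 5
  y1 + 4y2 + 5y3 + 4y4 ≥ 13
  y1, y2, y3, y4 ≥ 0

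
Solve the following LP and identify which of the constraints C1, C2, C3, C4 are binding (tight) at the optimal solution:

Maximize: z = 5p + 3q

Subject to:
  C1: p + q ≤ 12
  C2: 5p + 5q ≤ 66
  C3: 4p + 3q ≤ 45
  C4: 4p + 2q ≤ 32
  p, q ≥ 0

At p = 4, q = 8, compute slack b - a·x for each constraint:
  C1: 12 − 12 = 0  (binding)
  C2: 66 − 60 = 6  (slack)
  C3: 45 − 40 = 5  (slack)
  C4: 32 − 32 = 0  (binding)

Optimal: p = 4, q = 8
Binding: C1, C4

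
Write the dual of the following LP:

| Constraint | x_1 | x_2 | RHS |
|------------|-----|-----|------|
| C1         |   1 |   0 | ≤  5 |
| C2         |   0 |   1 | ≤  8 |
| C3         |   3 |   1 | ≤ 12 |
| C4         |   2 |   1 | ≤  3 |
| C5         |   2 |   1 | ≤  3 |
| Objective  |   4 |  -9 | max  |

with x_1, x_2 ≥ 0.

Primal max cᵀx s.t. Ax ≤ b, x ≥ 0  →  Dual min bᵀy s.t. Aᵀy ≥ c, y ≥ 0.

Minimize: z = 5y1 + 8y2 + 12y3 + 3y4 + 3y5

Subject to:
  y1 + 3y3 + 2y4 + 2y5 ≥ 4
  y2 + y3 + y4 + y5 ≥ -9
  y1, y2, y3, y4, y5 ≥ 0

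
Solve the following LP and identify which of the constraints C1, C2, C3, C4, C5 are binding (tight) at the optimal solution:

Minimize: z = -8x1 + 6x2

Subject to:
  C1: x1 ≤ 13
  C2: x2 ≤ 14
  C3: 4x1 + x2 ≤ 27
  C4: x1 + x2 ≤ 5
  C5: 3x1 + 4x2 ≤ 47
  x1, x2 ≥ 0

At x1 = 5, x2 = 0, compute slack b - a·x for each constraint:
  C1: 13 − 5 = 8  (slack)
  C2: 14 − 0 = 14  (slack)
  C3: 27 − 20 = 7  (slack)
  C4: 5 − 5 = 0  (binding)
  C5: 47 − 15 = 32  (slack)

Optimal: x1 = 5, x2 = 0
Binding: C4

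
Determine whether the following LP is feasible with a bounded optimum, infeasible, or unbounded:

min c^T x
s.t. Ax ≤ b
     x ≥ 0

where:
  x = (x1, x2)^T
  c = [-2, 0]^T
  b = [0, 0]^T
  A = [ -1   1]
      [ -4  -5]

Unbounded (objective can decrease without bound)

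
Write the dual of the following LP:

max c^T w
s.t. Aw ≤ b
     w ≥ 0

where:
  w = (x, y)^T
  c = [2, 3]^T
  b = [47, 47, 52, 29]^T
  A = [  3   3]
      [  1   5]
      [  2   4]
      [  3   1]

Primal max cᵀx s.t. Ax ≤ b, x ≥ 0  →  Dual min bᵀy s.t. Aᵀy ≥ c, y ≥ 0.

Minimize: z = 47y1 + 47y2 + 52y3 + 29y4

Subject to:
  3y1 + y2 + 2y3 + 3y4 ≥ 2
  3y1 + 5y2 + 4y3 + y4 ≥ 3
  y1, y2, y3, y4 ≥ 0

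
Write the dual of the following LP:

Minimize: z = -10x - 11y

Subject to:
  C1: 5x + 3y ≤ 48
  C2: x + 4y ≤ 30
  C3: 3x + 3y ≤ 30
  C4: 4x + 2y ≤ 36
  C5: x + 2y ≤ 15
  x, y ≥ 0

Primal min cᵀx s.t. Ax ≤ b, x ≥ 0  →  Dual max −bᵀy s.t. Aᵀy ≥ −c, y ≥ 0.

Maximize: z = -48y1 - 30y2 - 30y3 - 36y4 - 15y5

Subject to:
  5y1 + y2 + 3y3 + 4y4 + y5 ≥ 10
  3y1 + 4y2 + 3y3 + 2y4 + 2y5 ≥ 11
  y1, y2, y3, y4, y5 ≥ 0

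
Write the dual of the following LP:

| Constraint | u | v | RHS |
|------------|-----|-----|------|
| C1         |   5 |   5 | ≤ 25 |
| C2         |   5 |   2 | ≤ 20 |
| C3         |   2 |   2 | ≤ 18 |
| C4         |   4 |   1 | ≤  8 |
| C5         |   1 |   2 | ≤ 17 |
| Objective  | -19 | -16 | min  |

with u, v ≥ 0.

Primal min cᵀx s.t. Ax ≤ b, x ≥ 0  →  Dual max −bᵀy s.t. Aᵀy ≥ −c, y ≥ 0.

Maximize: z = -25y1 - 20y2 - 18y3 - 8y4 - 17y5

Subject to:
  5y1 + 5y2 + 2y3 + 4y4 + y5 ≥ 19
  5y1 + 2y2 + 2y3 + y4 + 2y5 ≥ 16
  y1, y2, y3, y4, y5 ≥ 0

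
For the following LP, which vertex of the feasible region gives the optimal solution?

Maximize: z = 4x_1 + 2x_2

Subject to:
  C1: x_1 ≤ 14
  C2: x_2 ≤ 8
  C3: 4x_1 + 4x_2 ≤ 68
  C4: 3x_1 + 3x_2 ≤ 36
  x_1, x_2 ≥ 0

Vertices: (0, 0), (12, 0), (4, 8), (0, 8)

Evaluate the objective at each vertex of the feasible region:
  z(0, 0) = 0
  z(12, 0) = 48  ←
  z(4, 8) = 32
  z(0, 8) = 16
The maximum is at x_1 = 12, x_2 = 0.

(12, 0)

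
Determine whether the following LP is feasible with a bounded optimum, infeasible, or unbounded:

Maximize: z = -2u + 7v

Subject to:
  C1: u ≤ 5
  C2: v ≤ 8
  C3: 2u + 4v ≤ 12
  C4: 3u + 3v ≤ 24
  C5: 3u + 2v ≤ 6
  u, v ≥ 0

Feasible with a bounded optimal solution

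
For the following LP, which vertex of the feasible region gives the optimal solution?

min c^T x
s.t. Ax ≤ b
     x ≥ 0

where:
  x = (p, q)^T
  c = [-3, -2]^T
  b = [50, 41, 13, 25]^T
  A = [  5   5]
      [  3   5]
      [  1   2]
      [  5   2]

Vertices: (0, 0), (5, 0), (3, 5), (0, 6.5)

Evaluate the objective at each vertex of the feasible region:
  z(0, 0) = 0
  z(5, 0) = -15
  z(3, 5) = -19  ←
  z(0, 6.5) = -13
The minimum is at p = 3, q = 5.

(3, 5)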